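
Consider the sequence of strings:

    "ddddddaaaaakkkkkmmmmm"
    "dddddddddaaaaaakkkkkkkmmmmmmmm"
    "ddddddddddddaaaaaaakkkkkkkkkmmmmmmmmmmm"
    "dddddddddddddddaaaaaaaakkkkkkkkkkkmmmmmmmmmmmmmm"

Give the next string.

Each string has the form d^{3n} a^{n+3} k^{2n+1} m^{3n-1}, where the shown terms are n = 2, 3, 4, 5.
At n = 6 the blocks have lengths 18, 9, 13, 17.

ddddddddddddddddddaaaaaaaaakkkkkkkkkkkkkmmmmmmmmmmmmmmmmm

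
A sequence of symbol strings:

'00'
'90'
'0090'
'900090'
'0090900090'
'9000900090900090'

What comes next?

00909000909000900090900090

From term 3 onward, concatenate the second-to-last term with the last: 00·90 = 0090, 90·0090 = 900090, …
The next term joins 0090900090 and 9000900090900090.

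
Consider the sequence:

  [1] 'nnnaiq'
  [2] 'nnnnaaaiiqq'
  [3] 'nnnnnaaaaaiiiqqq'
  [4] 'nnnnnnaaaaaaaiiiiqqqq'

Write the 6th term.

nnnnnnnnaaaaaaaaaaaiiiiiiqqqqqq

Term n consists of n+2 n's, followed by 2n-1 a's, followed by n i's, followed by n q's (n = 1, 2, …).
For term 6, n = 6, so the run lengths are 8, 11, 6, 6.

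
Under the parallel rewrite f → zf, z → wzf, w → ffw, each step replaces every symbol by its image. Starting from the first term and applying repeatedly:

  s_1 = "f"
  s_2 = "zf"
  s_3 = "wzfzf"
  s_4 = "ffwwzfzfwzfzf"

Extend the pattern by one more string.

zfzfffwffwwzfzfwzfzfffwwzfzfwzfzf

Replace each of the 13 characters of ffwwzfzfwzfzf in place — zf zf ffw ffw wzf zf wzf zf ffw wzf zf wzf zf — and concatenate.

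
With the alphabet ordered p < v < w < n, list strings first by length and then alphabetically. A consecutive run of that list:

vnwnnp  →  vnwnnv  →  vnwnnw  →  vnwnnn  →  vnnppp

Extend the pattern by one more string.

Treat vnnppp as a base-4 numeral over the given alphabet and add one, carrying through any trailing n's.

vnnppv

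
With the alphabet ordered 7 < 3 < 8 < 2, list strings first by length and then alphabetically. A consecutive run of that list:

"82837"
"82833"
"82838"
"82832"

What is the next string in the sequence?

Find the rightmost character of 82832 below 2, bump it to the next letter, and reset everything to its right to 7.

82887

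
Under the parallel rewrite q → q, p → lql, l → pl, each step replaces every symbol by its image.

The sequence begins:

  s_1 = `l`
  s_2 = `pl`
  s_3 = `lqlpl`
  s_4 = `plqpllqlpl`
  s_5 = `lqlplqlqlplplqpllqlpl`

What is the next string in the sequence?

φ(lqlplqlqlplplqpllqlpl) expands symbol-by-symbol to pl q pl lql pl q pl q pl lql pl lql pl q lql pl pl q pl lql pl; joining the 21 pieces gives the next term.

plqpllqlplqplqpllqlpllqlplqlqlplplqpllqlpl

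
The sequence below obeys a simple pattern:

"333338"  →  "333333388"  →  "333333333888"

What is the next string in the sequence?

Each string has the form 3^{2n+1} 8^{n-1}, where the shown terms are n = 2, 3, 4.
At n = 5 the blocks have lengths 11, 4.

333333333338888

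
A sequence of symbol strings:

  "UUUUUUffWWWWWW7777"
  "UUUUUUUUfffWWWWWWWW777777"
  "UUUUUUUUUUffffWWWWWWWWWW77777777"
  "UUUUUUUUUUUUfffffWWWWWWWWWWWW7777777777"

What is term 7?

UUUUUUUUUUUUUUUUUUffffffffWWWWWWWWWWWWWWWWWW7777777777777777

Each string has the form U^{2n+2} f^{n} W^{2n+2} 7^{2n}, where the shown terms are n = 2, 3, 4, 5.
At n = 8 the blocks have lengths 18, 8, 18, 16.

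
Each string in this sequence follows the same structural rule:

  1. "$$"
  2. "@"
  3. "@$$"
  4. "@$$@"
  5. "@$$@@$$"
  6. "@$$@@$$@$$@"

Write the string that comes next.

Each term (from the third on) is the previous term followed by the one before it: term 3 = @·$$ = @$$.
Continuing: @$$@@$$@$$@ · @$$@@$$ gives term 7.

@$$@@$$@$$@@$$@@$$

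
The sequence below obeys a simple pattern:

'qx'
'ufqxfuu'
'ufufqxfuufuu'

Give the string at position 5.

ufufufufqxfuufuufuufuu

s(k+1) = uf·s(k)·fuu, so each term gains uf as a prefix and fuu as a suffix.
From ufufqxfuufuu, 2 further steps: ufufqxfuufuu → ufufufqxfuufuufuu → (answer).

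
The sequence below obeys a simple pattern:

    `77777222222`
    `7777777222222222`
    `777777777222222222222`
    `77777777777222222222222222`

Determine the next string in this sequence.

7777777777777222222222222222222

Term n consists of 2n+1 7's, followed by 3n 2's, where the shown terms are n = 2, 3, 4, 5.
For the next term, n = 6, so the run lengths are 13, 18.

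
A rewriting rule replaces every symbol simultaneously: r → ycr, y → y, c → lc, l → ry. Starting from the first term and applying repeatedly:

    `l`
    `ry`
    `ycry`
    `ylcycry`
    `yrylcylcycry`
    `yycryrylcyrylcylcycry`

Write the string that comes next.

Replace each of the 21 characters of yycryrylcyrylcylcycry in place — y y lc ycr y ycr y ry lc y ycr y ry lc y ry lc y lc ycr y — and concatenate.

yylcycryycryrylcyycryrylcyrylcylcycry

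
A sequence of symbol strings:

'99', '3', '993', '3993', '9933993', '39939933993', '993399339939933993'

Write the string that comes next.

This is a Fibonacci-style word recurrence s(k) = s(k−2)·s(k−1): e.g. 99·3 = 993.
Continuing: 39939933993 · 993399339939933993 gives term 8.

39939933993993399339939933993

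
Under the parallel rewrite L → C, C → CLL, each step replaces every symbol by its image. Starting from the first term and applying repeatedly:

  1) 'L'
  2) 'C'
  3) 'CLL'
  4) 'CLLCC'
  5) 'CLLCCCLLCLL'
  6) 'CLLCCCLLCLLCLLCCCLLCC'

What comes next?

Rewriting the 21 symbols of CLLCCCLLCLLCLLCCCLLCC one by one yields CLL C C CLL CLL CLL C C CLL C C CLL C C CLL CLL CLL C C CLL CLL; concatenated:

CLLCCCLLCLLCLLCCCLLCCCLLCCCLLCLLCLLCCCLLCLL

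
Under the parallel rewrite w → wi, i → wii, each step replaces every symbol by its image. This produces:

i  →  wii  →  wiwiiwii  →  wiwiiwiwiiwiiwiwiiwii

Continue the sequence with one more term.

Applying the rule to each of the 21 symbols of wiwiiwiwiiwiiwiwiiwii gives the pieces wi wii wi wii wii wi wii wi wii wii wi wii wii wi wii wi wii wii wi wii wii, which concatenate to the answer.

wiwiiwiwiiwiiwiwiiwiwiiwiiwiwiiwiiwiwiiwiwiiwiiwiwiiwii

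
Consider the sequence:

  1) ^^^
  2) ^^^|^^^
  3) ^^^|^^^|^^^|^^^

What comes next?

^^^|^^^|^^^|^^^|^^^|^^^|^^^|^^^

s(k+1) = s(k)·|·s(k) — each term doubles the last with '|' between the halves.
One more doubling of ^^^|^^^|^^^|^^^ gives the answer.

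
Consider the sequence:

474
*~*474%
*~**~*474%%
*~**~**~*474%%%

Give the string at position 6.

*~**~**~**~**~*474%%%%%

Each term wraps the previous one in *~* on the left and % on the right.
From *~**~**~*474%%%, 2 further steps: *~**~**~*474%%% → *~**~**~**~*474%%%% → (answer).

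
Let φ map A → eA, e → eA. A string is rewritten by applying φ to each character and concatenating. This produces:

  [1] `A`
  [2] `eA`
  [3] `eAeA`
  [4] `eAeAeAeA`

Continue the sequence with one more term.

eAeAeAeAeAeAeAeA

Apply φ to eAeAeAeA symbol by symbol: e→eA, A→eA, e→eA, A→eA, e→eA, A→eA, e→eA, A→eA; joined: eA eA eA eA eA eA eA eA.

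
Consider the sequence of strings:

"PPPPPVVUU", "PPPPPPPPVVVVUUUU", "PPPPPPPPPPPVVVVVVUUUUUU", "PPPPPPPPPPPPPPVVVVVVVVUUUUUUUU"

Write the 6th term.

PPPPPPPPPPPPPPPPPPPPVVVVVVVVVVVVUUUUUUUUUUUU

Each string has the form P^{3n+2} V^{2n} U^{2n} (n = 1, 2, …).
Setting n = 6 gives 20, 12, 12 characters in each block.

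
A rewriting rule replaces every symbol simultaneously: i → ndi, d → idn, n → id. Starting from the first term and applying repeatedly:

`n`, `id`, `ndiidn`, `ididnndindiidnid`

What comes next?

Rewriting the 16 symbols of ididnndindiidnid one by one yields ndi idn ndi idn id id idn ndi id idn ndi ndi idn id ndi idn; concatenated:

ndiidnndiidnidididnndiididnndindiidnidndiidn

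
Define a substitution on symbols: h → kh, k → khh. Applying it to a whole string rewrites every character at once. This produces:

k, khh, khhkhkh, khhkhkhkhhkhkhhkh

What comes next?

khhkhkhkhhkhkhhkhkhhkhkhkhhkhkhhkhkhkhhkh

Replace each of the 17 characters of khhkhkhkhhkhkhhkh in place — khh kh kh khh kh khh kh khh kh kh khh kh khh kh kh khh kh — and concatenate.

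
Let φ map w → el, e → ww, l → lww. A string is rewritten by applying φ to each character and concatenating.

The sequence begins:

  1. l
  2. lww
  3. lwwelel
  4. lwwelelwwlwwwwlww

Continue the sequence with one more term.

lwwelelwwlwwwwlwwelellwwelelelellwwelel

φ(lwwelelwwlwwwwlww) expands symbol-by-symbol to lww el el ww lww ww lww el el lww el el el el lww el el; joining the 17 pieces gives the next term.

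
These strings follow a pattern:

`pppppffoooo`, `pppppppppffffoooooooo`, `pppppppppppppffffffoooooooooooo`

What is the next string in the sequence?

pppppppppppppppppffffffffoooooooooooooooo

Term n consists of 4n+1 p's, followed by 2n f's, followed by 4n o's (n = 1, 2, …).
At n = 4 the blocks have lengths 17, 8, 16.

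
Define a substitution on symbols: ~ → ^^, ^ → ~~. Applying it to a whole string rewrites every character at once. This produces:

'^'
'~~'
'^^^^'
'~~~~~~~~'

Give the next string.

Expanding ~~~~~~~~: ~→^^, ~→^^, ~→^^, ~→^^, ~→^^, ~→^^, ~→^^, ~→^^. Concatenated: ^^ ^^ ^^ ^^ ^^ ^^ ^^ ^^.

^^^^^^^^^^^^^^^^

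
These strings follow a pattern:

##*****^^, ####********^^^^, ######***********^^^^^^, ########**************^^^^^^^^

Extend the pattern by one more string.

Reading off run lengths: # runs 2, 4, 6, 8; * runs 5, 8, 11, 14; ^ runs 2, 4, 6, 8 — each is linear in n (n = 1, 2, …).
At n = 5 the blocks have lengths 10, 17, 10.

##########*****************^^^^^^^^^^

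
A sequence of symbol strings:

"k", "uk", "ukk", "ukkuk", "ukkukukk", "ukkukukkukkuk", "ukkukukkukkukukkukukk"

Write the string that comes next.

Each term (from the third on) is the previous term followed by the one before it: term 3 = uk·k = ukk.
So term 8 is ukkukukkukkukukkukukk·ukkukukkukkuk.

ukkukukkukkukukkukukkukkukukkukkuk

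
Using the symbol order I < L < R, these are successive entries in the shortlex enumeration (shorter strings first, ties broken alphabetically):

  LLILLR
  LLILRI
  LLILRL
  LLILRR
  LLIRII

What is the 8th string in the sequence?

Advancing 3 positions from LLIRII through LLIRII → LLIRIL → LLIRIR reaches term 8.

LLIRLI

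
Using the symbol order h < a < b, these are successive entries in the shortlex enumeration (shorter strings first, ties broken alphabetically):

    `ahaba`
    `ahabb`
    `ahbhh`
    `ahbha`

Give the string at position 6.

ahbah

Continuing the enumeration 2 steps past ahbha: ahbha → ahbhb → (answer).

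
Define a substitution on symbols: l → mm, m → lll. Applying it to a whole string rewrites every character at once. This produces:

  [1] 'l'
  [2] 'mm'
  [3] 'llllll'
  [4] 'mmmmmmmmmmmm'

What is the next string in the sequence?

Expanding mmmmmmmmmmmm: m→lll, m→lll, m→lll, m→lll, m→lll, m→lll, m→lll, m→lll, m→lll, m→lll, m→lll, m→lll. Concatenated: lll lll lll lll lll lll lll lll lll lll lll lll.

llllllllllllllllllllllllllllllllllll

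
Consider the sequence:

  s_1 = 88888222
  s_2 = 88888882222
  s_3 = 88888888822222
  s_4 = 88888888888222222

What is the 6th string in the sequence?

88888888888888822222222

Term n consists of 2n+1 8's, followed by n+1 2's, where the shown terms are n = 2, 3, 4, 5.
Setting n = 7 gives 15, 8 characters in each block.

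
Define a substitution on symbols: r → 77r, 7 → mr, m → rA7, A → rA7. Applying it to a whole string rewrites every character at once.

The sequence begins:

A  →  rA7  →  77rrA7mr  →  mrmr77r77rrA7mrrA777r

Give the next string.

rA777rrA777rmrmr77rmrmr77r77rrA7mrrA777r77rrA7mrmrmr77r

Replace each of the 21 characters of mrmr77r77rrA7mrrA777r in place — rA7 77r rA7 77r mr mr 77r mr mr 77r 77r rA7 mr rA7 77r 77r rA7 mr mr mr 77r — and concatenate.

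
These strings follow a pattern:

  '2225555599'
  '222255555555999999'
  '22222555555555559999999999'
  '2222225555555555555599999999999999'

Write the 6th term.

22222222555555555555555555559999999999999999999999

Reading off run lengths: 2 runs 3, 4, 5, 6; 5 runs 5, 8, 11, 14; 9 runs 2, 6, 10, 14 — each is linear in n (n = 1, 2, …).
At n = 6 the blocks have lengths 8, 20, 22.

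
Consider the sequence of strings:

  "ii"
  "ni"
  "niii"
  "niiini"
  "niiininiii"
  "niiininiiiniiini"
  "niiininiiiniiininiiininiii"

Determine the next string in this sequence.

niiininiiiniiininiiininiiiniiininiiiniiini

This is a Fibonacci-style word recurrence s(k) = s(k−1)·s(k−2): e.g. ni·ii = niii.
So term 8 is niiininiiiniiininiiininiii·niiininiiiniiini.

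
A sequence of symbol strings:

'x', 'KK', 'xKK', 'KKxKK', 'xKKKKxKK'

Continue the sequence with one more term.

KKxKKxKKKKxKK

Each term (from the third on) is the two preceding terms concatenated in order: term 3 = x·KK = xKK.
Continuing: KKxKK · xKKKKxKK gives term 6.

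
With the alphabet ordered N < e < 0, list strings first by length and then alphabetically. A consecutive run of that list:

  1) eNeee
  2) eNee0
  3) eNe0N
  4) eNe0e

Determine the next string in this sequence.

eNe00

Find the rightmost character of eNe0e below 0, bump it to the next letter, and reset everything to its right to N.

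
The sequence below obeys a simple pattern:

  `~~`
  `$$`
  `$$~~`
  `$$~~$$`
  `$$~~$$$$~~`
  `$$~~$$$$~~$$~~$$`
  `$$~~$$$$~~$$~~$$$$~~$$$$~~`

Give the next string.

$$~~$$$$~~$$~~$$$$~~$$$$~~$$~~$$$$~~$$~~$$

Each term (from the third on) is the previous term followed by the one before it: term 3 = $$·~~ = $$~~.
Continuing: $$~~$$$$~~$$~~$$$$~~$$$$~~ · $$~~$$$$~~$$~~$$ gives term 8.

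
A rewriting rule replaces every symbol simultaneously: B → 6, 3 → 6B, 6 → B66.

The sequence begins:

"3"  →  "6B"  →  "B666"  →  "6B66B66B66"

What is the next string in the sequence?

Apply φ to 6B66B66B66 symbol by symbol: 6→B66, B→6, 6→B66, 6→B66, B→6, 6→B66, 6→B66, B→6, 6→B66, 6→B66; joined: B66 6 B66 B66 6 B66 B66 6 B66 B66.

B666B66B666B66B666B66B66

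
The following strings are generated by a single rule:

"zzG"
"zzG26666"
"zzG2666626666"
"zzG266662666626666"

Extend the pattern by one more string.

Each term is the previous one with 26666 appended.
One more step from zzG266662666626666 gives the answer.

zzG26666266662666626666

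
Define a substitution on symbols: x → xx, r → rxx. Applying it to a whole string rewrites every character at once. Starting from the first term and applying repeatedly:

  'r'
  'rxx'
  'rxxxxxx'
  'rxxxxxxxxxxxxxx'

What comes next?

Applying the rule to each of the 15 symbols of rxxxxxxxxxxxxxx gives the pieces rxx xx xx xx xx xx xx xx xx xx xx xx xx xx xx, which concatenate to the answer.

rxxxxxxxxxxxxxxxxxxxxxxxxxxxxxx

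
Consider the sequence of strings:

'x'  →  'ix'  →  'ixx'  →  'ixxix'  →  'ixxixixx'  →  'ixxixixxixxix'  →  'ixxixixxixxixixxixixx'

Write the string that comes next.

Each term (from the third on) is the previous term followed by the one before it: term 3 = ix·x = ixx.
So term 8 is ixxixixxixxixixxixixx·ixxixixxixxix.

ixxixixxixxixixxixixxixxixixxixxix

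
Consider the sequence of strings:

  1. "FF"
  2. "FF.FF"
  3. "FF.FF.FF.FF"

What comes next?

s(k+1) = s(k)·.·s(k) — each term doubles the last with '.' between the halves.
Doubling FF.FF.FF.FF with '.' between the halves:

FF.FF.FF.FF.FF.FF.FF.FF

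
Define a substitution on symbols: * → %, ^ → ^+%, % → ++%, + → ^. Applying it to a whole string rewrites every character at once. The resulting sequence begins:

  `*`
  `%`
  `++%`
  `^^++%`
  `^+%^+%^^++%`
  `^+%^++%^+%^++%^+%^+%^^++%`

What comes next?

^+%^++%^+%^^++%^+%^++%^+%^^++%^+%^++%^+%^++%^+%^+%^^++%

Applying the rule to each of the 25 symbols of ^+%^++%^+%^++%^+%^+%^^++% gives the pieces ^+% ^ ++% ^+% ^ ^ ++% ^+% ^ ++% ^+% ^ ^ ++% ^+% ^ ++% ^+% ^ ++% ^+% ^+% ^ ^ ++%, which concatenate to the answer.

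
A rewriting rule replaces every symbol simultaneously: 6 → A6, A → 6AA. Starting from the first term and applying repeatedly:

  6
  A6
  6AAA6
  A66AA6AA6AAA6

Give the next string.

6AAA6A66AA6AAA66AA6AAA66AA6AA6AAA6

Applying the rule to each of the 13 symbols of A66AA6AA6AAA6 gives the pieces 6AA A6 A6 6AA 6AA A6 6AA 6AA A6 6AA 6AA 6AA A6, which concatenate to the answer.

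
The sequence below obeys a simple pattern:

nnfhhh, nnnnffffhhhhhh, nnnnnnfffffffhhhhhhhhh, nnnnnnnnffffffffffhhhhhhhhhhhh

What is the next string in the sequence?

Each string has the form n^{2n} f^{3n-2} h^{3n} (n = 1, 2, …).
Setting n = 5 gives 10, 13, 15 characters in each block.

nnnnnnnnnnfffffffffffffhhhhhhhhhhhhhhh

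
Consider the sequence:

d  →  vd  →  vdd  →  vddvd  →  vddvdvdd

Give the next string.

vddvdvddvddvd

From term 3 onward, concatenate the last term with the second-to-last: vd·d = vdd, vdd·vd = vddvd, …
Continuing: vddvdvdd · vddvd gives term 6.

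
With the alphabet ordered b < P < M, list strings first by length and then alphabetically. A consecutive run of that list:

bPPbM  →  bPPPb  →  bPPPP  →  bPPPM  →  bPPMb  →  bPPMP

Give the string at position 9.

bPMbP

Stepping forward 3 times from bPPMP: bPPMP → bPPMM → bPMbb, then the target.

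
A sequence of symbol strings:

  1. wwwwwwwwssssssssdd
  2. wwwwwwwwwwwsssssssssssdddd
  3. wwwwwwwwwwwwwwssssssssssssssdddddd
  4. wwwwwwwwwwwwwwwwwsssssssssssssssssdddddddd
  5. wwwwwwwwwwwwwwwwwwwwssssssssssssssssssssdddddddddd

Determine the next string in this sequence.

wwwwwwwwwwwwwwwwwwwwwwwsssssssssssssssssssssssdddddddddddd

The n-th term is 3n+2 w's then 3n+2 s's then 2n-2 d's, where the shown terms are n = 2, 3, 4, 5, 6.
For the next term, n = 7, so the run lengths are 23, 23, 12.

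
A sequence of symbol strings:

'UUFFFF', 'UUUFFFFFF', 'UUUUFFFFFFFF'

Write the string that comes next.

Reading off run lengths: U runs 2, 3, 4; F runs 4, 6, 8 — each is linear in n, where the shown terms are n = 2, 3, 4.
For the next term, n = 5, so the run lengths are 5, 10.

UUUUUFFFFFFFFFF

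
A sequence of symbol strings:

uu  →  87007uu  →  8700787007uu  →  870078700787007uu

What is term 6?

Each term is the previous one with 87007 prepended.
From 870078700787007uu, 2 further steps: 870078700787007uu → 87007870078700787007uu → (answer).

8700787007870078700787007uu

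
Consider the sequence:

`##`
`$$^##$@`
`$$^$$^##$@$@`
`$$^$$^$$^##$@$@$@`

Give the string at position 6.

$$^$$^$$^$$^$$^##$@$@$@$@$@

Each term wraps the previous one in $$^ on the left and $@ on the right.
From $$^$$^$$^##$@$@$@, 2 further steps: $$^$$^$$^##$@$@$@ → $$^$$^$$^$$^##$@$@$@$@ → (answer).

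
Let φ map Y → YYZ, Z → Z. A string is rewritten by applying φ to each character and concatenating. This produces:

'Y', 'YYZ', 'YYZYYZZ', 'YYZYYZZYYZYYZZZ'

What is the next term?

Replace each of the 15 characters of YYZYYZZYYZYYZZZ in place — YYZ YYZ Z YYZ YYZ Z Z YYZ YYZ Z YYZ YYZ Z Z Z — and concatenate.

YYZYYZZYYZYYZZZYYZYYZZYYZYYZZZZ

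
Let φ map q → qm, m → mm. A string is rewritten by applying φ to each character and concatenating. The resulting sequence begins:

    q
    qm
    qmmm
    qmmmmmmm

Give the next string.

qmmmmmmmmmmmmmmm

Rewriting each symbol of qmmmmmmm: q→qm, m→mm, m→mm, m→mm, m→mm, m→mm, m→mm, m→mm, which concatenates to qm mm mm mm mm mm mm mm.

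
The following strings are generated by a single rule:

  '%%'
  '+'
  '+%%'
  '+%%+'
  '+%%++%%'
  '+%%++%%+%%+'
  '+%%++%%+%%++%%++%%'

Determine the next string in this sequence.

+%%++%%+%%++%%++%%+%%++%%+%%+

Each term (from the third on) is the previous term followed by the one before it: term 3 = +·%% = +%%.
So term 8 is +%%++%%+%%++%%++%%·+%%++%%+%%+.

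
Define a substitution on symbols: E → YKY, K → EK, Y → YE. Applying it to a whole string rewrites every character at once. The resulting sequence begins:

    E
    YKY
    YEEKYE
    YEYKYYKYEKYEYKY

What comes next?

YEYKYYEEKYEYEEKYEYKYEKYEYKYYEEKYE

Replace each of the 15 characters of YEYKYYKYEKYEYKY in place — YE YKY YE EK YE YE EK YE YKY EK YE YKY YE EK YE — and concatenate.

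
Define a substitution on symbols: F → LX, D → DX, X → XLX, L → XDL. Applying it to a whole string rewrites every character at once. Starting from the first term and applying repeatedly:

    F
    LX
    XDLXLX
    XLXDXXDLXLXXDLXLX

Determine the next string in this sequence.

Replace each of the 17 characters of XLXDXXDLXLXXDLXLX in place — XLX XDL XLX DX XLX XLX DX XDL XLX XDL XLX XLX DX XDL XLX XDL XLX — and concatenate.

XLXXDLXLXDXXLXXLXDXXDLXLXXDLXLXXLXDXXDLXLXXDLXLX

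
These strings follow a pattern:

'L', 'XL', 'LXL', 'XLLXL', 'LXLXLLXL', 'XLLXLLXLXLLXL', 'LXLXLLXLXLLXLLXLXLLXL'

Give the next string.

XLLXLLXLXLLXLLXLXLLXLXLLXLLXLXLLXL

This is a Fibonacci-style word recurrence s(k) = s(k−2)·s(k−1): e.g. L·XL = LXL.
So term 8 is XLLXLLXLXLLXL·LXLXLLXLXLLXLLXLXLLXL.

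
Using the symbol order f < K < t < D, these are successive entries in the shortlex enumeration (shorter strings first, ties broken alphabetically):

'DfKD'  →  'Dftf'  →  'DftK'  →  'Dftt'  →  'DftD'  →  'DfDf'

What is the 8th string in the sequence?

DfDt

Advancing 2 positions from DfDf through DfDf → DfDK reaches term 8.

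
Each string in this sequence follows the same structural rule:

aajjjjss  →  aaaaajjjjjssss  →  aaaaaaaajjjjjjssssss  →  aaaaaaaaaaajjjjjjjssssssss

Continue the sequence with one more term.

The n-th term is 3n-1 a's then n+3 j's then 2n s's (n = 1, 2, …).
At n = 5 the blocks have lengths 14, 8, 10.

aaaaaaaaaaaaaajjjjjjjjssssssssss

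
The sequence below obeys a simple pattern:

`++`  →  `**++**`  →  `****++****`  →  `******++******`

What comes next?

********++********

Each term wraps the previous one in ** on the left and ** on the right.
One more step from ******++****** gives the answer.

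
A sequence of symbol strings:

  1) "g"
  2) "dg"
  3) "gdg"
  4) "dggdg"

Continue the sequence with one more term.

gdgdggdg

Each term (from the third on) is the two preceding terms concatenated in order: term 3 = g·dg = gdg.
So term 5 is gdg·dggdg.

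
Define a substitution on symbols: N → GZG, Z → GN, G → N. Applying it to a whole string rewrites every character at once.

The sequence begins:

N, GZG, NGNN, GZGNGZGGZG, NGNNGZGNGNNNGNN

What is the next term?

GZGNGZGGZGNGNNGZGNGZGGZGGZGNGZGGZG

Applying the rule to each of the 15 symbols of NGNNGZGNGNNNGNN gives the pieces GZG N GZG GZG N GN N GZG N GZG GZG GZG N GZG GZG, which concatenate to the answer.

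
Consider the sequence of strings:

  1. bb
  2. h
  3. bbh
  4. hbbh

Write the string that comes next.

bbhhbbh

This is a Fibonacci-style word recurrence s(k) = s(k−2)·s(k−1): e.g. bb·h = bbh.
The next term joins bbh and hbbh.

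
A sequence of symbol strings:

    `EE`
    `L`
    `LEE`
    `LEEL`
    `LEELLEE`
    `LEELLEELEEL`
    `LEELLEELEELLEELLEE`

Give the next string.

This is a Fibonacci-style word recurrence s(k) = s(k−1)·s(k−2): e.g. L·EE = LEE.
So term 8 is LEELLEELEELLEELLEE·LEELLEELEEL.

LEELLEELEELLEELLEELEELLEELEEL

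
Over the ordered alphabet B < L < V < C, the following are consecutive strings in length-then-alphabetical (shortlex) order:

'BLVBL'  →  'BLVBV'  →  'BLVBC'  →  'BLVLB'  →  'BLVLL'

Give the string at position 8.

Stepping forward 3 times from BLVLL: BLVLL → BLVLV → BLVLC, then the target.

BLVVB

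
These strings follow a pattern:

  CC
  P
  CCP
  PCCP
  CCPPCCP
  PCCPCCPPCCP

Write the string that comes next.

CCPPCCPPCCPCCPPCCP

From term 3 onward, concatenate the second-to-last term with the last: CC·P = CCP, P·CCP = PCCP, …
The next term joins CCPPCCP and PCCPCCPPCCP.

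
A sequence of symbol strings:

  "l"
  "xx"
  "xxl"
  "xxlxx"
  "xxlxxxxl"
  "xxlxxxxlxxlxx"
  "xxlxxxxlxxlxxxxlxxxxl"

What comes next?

Each term (from the third on) is the previous term followed by the one before it: term 3 = xx·l = xxl.
Continuing: xxlxxxxlxxlxxxxlxxxxl · xxlxxxxlxxlxx gives term 8.

xxlxxxxlxxlxxxxlxxxxlxxlxxxxlxxlxx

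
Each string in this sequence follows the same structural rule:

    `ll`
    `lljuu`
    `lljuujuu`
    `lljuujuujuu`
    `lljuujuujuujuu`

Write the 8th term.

lljuujuujuujuujuujuujuu

The strings grow by a fixed suffix juu each time.
From lljuujuujuujuu, 3 further steps: lljuujuujuujuu → lljuujuujuujuujuu → lljuujuujuujuujuujuu → (answer).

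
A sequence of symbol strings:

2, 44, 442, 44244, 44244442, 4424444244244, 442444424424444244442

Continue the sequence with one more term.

4424444244244442444424424444244244

From term 3 onward, concatenate the last term with the second-to-last: 44·2 = 442, 442·44 = 44244, …
Continuing: 442444424424444244442 · 4424444244244 gives term 8.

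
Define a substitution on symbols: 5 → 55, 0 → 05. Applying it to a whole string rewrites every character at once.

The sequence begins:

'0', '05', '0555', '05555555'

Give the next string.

Expanding 05555555: 0→05, 5→55, 5→55, 5→55, 5→55, 5→55, 5→55, 5→55. Concatenated: 05 55 55 55 55 55 55 55.

0555555555555555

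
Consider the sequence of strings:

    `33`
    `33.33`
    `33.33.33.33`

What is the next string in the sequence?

33.33.33.33.33.33.33.33

s(k+1) = s(k)·.·s(k) — each term doubles the last with '.' between the halves.
One more doubling of 33.33.33.33 gives the answer.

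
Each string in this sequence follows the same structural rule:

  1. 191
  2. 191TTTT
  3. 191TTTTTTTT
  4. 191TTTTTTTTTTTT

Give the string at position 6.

The strings grow by a fixed suffix TTTT each time.
From 191TTTTTTTTTTTT, 2 further steps: 191TTTTTTTTTTTT → 191TTTTTTTTTTTTTTTT → (answer).

191TTTTTTTTTTTTTTTTTTTT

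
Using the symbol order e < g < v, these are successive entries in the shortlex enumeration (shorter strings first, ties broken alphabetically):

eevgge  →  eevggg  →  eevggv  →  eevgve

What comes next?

The successor of eevgve increments the rightmost position that isn't already v and resets every position after it to e.

eevgvg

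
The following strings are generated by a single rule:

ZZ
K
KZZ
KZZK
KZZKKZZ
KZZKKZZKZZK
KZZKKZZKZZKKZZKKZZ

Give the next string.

KZZKKZZKZZKKZZKKZZKZZKKZZKZZK

This is a Fibonacci-style word recurrence s(k) = s(k−1)·s(k−2): e.g. K·ZZ = KZZ.
So term 8 is KZZKKZZKZZKKZZKKZZ·KZZKKZZKZZK.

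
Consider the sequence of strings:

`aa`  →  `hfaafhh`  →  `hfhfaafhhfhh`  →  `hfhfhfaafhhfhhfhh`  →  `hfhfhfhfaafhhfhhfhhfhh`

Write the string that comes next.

hfhfhfhfhfaafhhfhhfhhfhhfhh

s(k+1) = hf·s(k)·fhh, so each term gains hf as a prefix and fhh as a suffix.
One more step from hfhfhfhfaafhhfhhfhhfhh gives the answer.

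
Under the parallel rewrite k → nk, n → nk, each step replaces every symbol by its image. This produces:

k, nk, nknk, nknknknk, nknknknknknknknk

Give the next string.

Rewriting the 16 symbols of nknknknknknknknk one by one yields nk nk nk nk nk nk nk nk nk nk nk nk nk nk nk nk; concatenated:

nknknknknknknknknknknknknknknknk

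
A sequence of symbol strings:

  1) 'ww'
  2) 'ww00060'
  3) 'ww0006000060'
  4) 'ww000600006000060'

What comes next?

Each term is the previous one with 00060 appended.
One more step from ww000600006000060 gives the answer.

ww00060000600006000060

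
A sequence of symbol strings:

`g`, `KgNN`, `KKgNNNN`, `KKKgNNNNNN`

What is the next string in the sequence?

Every step adds K to the front and NN to the end of the previous string.
Applying this once more to KKKgNNNNNN:

KKKKgNNNNNNNN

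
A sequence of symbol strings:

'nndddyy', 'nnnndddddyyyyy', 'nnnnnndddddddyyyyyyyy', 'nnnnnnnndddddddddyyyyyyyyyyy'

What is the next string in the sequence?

nnnnnnnnnndddddddddddyyyyyyyyyyyyyy

The n-th term is 2n n's then 2n+1 d's then 3n-1 y's (n = 1, 2, …).
For the next term, n = 5, so the run lengths are 10, 11, 14.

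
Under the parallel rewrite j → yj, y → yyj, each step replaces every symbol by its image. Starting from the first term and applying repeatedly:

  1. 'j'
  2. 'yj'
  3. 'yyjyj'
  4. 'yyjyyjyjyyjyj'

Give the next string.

φ(yyjyyjyjyyjyj) expands symbol-by-symbol to yyj yyj yj yyj yyj yj yyj yj yyj yyj yj yyj yj; joining the 13 pieces gives the next term.

yyjyyjyjyyjyyjyjyyjyjyyjyyjyjyyjyj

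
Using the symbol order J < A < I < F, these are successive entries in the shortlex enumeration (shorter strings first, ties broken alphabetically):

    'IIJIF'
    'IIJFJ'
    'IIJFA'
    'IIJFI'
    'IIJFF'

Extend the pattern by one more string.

The successor of IIJFF increments the rightmost position that isn't already F and resets every position after it to J.

IIAJJ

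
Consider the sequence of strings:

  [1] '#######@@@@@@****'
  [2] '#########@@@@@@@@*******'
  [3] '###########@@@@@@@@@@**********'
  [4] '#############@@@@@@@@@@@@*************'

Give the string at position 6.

Reading off run lengths: # runs 7, 9, 11, 13; @ runs 6, 8, 10, 12; * runs 4, 7, 10, 13 — each is linear in n, where the shown terms are n = 2, 3, 4, 5.
Setting n = 7 gives 17, 16, 19 characters in each block.

#################@@@@@@@@@@@@@@@@*******************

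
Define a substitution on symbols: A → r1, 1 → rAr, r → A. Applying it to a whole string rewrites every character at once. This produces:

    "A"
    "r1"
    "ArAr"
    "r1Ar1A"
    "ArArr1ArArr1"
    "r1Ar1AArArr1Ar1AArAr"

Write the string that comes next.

Replace each of the 20 characters of r1Ar1AArArr1Ar1AArAr in place — A rAr r1 A rAr r1 r1 A r1 A A rAr r1 A rAr r1 r1 A r1 A — and concatenate.

ArArr1ArArr1r1Ar1AArArr1ArArr1r1Ar1A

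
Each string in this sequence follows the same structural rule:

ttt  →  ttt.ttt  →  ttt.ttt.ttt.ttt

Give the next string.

Every step duplicates the string with '.' between the halves.
Doubling ttt.ttt.ttt.ttt with '.' between the halves:

ttt.ttt.ttt.ttt.ttt.ttt.ttt.ttt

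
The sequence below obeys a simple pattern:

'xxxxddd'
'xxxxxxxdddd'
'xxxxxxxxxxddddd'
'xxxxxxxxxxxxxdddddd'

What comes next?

xxxxxxxxxxxxxxxxddddddd

Term n consists of 3n+1 x's, followed by n+2 d's (n = 1, 2, …).
Setting n = 5 gives 16, 7 characters in each block.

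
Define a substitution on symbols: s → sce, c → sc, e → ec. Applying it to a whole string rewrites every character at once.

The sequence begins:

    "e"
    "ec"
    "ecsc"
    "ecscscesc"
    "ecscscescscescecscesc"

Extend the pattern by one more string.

ecscscescscescecscescscescecscescecscscescecscesc

Applying the rule to each of the 21 symbols of ecscscescscescecscesc gives the pieces ec sc sce sc sce sc ec sce sc sce sc ec sce sc ec sc sce sc ec sce sc, which concatenate to the answer.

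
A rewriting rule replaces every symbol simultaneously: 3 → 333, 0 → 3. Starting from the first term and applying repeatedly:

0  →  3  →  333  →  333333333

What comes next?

333333333333333333333333333

Expanding 333333333: 3→333, 3→333, 3→333, 3→333, 3→333, 3→333, 3→333, 3→333, 3→333. Concatenated: 333 333 333 333 333 333 333 333 333.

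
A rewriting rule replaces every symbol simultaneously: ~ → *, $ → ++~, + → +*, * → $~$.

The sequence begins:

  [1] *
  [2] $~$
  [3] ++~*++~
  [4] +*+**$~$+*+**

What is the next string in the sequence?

Rewriting the 13 symbols of +*+**$~$+*+** one by one yields +* $~$ +* $~$ $~$ ++~ * ++~ +* $~$ +* $~$ $~$; concatenated:

+*$~$+*$~$$~$++~*++~+*$~$+*$~$$~$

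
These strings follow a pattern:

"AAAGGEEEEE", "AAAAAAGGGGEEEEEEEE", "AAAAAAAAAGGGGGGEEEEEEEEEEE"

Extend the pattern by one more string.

Reading off run lengths: A runs 3, 6, 9; G runs 2, 4, 6; E runs 5, 8, 11 — each is linear in n (n = 1, 2, …).
Setting n = 4 gives 12, 8, 14 characters in each block.

AAAAAAAAAAAAGGGGGGGGEEEEEEEEEEEEEE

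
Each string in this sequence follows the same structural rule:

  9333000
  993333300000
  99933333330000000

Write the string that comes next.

Reading off run lengths: 9 runs 1, 2, 3; 3 runs 3, 5, 7; 0 runs 3, 5, 7 — each is linear in n (n = 1, 2, …).
At n = 4 the blocks have lengths 4, 9, 9.

9999333333333000000000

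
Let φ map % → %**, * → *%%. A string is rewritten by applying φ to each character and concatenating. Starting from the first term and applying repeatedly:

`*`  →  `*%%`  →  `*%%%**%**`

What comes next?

Expanding *%%%**%**: *→*%%, %→%**, %→%**, %→%**, *→*%%, *→*%%, %→%**, *→*%%, *→*%%. Concatenated: *%% %** %** %** *%% *%% %** *%% *%%.

*%%%**%**%***%%*%%%***%%*%%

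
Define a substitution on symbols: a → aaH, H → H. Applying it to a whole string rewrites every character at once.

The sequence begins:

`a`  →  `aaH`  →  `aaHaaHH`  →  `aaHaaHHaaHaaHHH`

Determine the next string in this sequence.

Applying the rule to each of the 15 symbols of aaHaaHHaaHaaHHH gives the pieces aaH aaH H aaH aaH H H aaH aaH H aaH aaH H H H, which concatenate to the answer.

aaHaaHHaaHaaHHHaaHaaHHaaHaaHHHH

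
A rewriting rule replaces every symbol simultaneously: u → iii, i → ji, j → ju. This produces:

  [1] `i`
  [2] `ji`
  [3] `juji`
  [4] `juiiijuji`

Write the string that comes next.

Apply φ to juiiijuji symbol by symbol: j→ju, u→iii, i→ji, i→ji, i→ji, j→ju, u→iii, j→ju, i→ji; joined: ju iii ji ji ji ju iii ju ji.

juiiijijijijuiiijuji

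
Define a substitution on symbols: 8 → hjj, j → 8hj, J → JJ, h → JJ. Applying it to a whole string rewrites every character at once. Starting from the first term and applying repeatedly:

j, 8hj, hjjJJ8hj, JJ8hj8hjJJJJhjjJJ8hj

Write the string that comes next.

Replace each of the 20 characters of JJ8hj8hjJJJJhjjJJ8hj in place — JJ JJ hjj JJ 8hj hjj JJ 8hj JJ JJ JJ JJ JJ 8hj 8hj JJ JJ hjj JJ 8hj — and concatenate.

JJJJhjjJJ8hjhjjJJ8hjJJJJJJJJJJ8hj8hjJJJJhjjJJ8hj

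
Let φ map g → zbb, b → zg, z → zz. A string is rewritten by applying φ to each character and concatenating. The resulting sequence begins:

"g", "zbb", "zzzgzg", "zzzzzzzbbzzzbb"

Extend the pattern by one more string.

Applying the rule to each of the 14 symbols of zzzzzzzbbzzzbb gives the pieces zz zz zz zz zz zz zz zg zg zz zz zz zg zg, which concatenate to the answer.

zzzzzzzzzzzzzzzgzgzzzzzzzgzg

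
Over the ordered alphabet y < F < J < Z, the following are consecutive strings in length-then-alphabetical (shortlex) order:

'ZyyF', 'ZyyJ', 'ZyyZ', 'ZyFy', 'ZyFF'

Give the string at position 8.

ZyJy

Stepping forward 3 times from ZyFF: ZyFF → ZyFJ → ZyFZ, then the target.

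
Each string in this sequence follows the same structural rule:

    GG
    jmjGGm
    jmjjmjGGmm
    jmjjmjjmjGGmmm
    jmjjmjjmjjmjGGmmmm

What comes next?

Each term wraps the previous one in jmj on the left and m on the right.
Applying this once more to jmjjmjjmjjmjGGmmmm:

jmjjmjjmjjmjjmjGGmmmmm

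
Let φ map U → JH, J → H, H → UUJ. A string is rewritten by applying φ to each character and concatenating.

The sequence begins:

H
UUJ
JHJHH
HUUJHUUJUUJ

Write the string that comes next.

UUJJHJHHUUJJHJHHJHJHH

Rewriting each symbol of HUUJHUUJUUJ: H→UUJ, U→JH, U→JH, J→H, H→UUJ, U→JH, U→JH, J→H, U→JH, U→JH, J→H, which concatenates to UUJ JH JH H UUJ JH JH H JH JH H.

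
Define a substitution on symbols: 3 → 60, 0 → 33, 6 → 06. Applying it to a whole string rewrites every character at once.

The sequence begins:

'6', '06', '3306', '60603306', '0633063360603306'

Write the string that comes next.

33066060330660600633063360603306

φ(0633063360603306) expands symbol-by-symbol to 33 06 60 60 33 06 60 60 06 33 06 33 60 60 33 06; joining the 16 pieces gives the next term.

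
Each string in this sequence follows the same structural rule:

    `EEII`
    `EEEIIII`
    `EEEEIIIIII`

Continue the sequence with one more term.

EEEEEIIIIIIII

Term n consists of n+1 E's, followed by 2n I's (n = 1, 2, …).
Setting n = 4 gives 5, 8 characters in each block.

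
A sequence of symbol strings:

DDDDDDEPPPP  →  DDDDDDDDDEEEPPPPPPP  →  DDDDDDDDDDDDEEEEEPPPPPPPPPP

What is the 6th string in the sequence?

Reading off run lengths: D runs 6, 9, 12; E runs 1, 3, 5; P runs 4, 7, 10 — each is linear in n (n = 1, 2, …).
Setting n = 6 gives 21, 11, 19 characters in each block.

DDDDDDDDDDDDDDDDDDDDDEEEEEEEEEEEPPPPPPPPPPPPPPPPPPP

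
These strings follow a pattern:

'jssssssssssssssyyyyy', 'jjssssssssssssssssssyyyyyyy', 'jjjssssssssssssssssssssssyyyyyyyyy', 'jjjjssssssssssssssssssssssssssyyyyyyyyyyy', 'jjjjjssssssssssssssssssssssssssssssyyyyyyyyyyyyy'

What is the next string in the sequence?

Reading off run lengths: j runs 1, 2, 3, 4, 5; s runs 14, 18, 22, 26, 30; y runs 5, 7, 9, 11, 13 — each is linear in n, where the shown terms are n = 3, 4, 5, 6, 7.
For the next term, n = 8, so the run lengths are 6, 34, 15.

jjjjjjssssssssssssssssssssssssssssssssssyyyyyyyyyyyyyyy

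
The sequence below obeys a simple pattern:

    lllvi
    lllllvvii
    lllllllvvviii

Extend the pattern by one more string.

lllllllllvvvviiii

The n-th term is 2n-1 l's then n-1 v's then n-1 i's, where the shown terms are n = 2, 3, 4.
At n = 5 the blocks have lengths 9, 4, 4.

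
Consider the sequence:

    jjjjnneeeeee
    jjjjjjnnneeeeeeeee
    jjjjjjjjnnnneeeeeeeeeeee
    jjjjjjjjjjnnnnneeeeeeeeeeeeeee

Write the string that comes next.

Term n consists of 2n j's, followed by n n's, followed by 3n e's, where the shown terms are n = 2, 3, 4, 5.
Setting n = 6 gives 12, 6, 18 characters in each block.

jjjjjjjjjjjjnnnnnneeeeeeeeeeeeeeeeee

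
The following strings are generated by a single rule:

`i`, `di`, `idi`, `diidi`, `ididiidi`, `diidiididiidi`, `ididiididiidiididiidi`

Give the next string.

diidiididiidiididiididiidiididiidi

Each term (from the third on) is the two preceding terms concatenated in order: term 3 = i·di = idi.
Continuing: diidiididiidi · ididiididiidiididiidi gives term 8.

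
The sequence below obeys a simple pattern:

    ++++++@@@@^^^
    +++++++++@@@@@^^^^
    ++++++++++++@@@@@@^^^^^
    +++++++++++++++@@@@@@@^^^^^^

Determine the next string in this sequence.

The n-th term is 3n +'s then n+2 @'s then n+1 ^'s, where the shown terms are n = 2, 3, 4, 5.
Setting n = 6 gives 18, 8, 7 characters in each block.

++++++++++++++++++@@@@@@@@^^^^^^^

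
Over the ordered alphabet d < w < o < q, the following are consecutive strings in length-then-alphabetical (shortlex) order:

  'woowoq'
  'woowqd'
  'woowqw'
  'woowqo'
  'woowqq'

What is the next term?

The successor of woowqq increments the rightmost position that isn't already q and resets every position after it to d.

wooodd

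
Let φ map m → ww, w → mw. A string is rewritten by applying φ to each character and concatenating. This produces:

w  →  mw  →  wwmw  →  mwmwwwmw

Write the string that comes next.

wwmwwwmwmwmwwwmw

Expanding mwmwwwmw: m→ww, w→mw, m→ww, w→mw, w→mw, w→mw, m→ww, w→mw. Concatenated: ww mw ww mw mw mw ww mw.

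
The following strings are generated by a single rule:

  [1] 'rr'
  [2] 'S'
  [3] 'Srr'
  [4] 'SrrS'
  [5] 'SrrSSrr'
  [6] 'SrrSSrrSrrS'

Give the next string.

SrrSSrrSrrSSrrSSrr

Each term (from the third on) is the previous term followed by the one before it: term 3 = S·rr = Srr.
The next term joins SrrSSrrSrrS and SrrSSrr.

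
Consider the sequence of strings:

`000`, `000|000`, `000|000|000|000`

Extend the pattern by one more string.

Each string is two copies of the previous one joined by '|'.
Doubling 000|000|000|000 with '|' between the halves:

000|000|000|000|000|000|000|000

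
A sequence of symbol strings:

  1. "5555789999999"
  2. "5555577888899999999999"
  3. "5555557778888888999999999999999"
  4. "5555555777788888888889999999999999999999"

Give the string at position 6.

The n-th term is n+3 5's then n 7's then 3n-2 8's then 4n+3 9's (n = 1, 2, …).
At n = 6 the blocks have lengths 9, 6, 16, 27.

5555555557777778888888888888888999999999999999999999999999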